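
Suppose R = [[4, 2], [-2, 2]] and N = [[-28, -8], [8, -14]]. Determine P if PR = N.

Right-multiplying both sides by R⁻¹ gives P = NR⁻¹.
det R = 12; the adjugate gives R⁻¹ = [[1/6, -1/6], [1/6, 1/3]].
P = NR⁻¹ = [[-28, -8], [8, -14]] · [[1/6, -1/6], [1/6, 1/3]] = [[-6, 2], [-1, -6]].

P = [[-6, 2], [-1, -6]]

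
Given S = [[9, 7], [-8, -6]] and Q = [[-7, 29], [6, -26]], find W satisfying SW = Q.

W = [[0, 4], [-1, -1]]

Since S multiplies W on the left, W = S⁻¹Q.
det S = 2; the adjugate gives S⁻¹ = [[-3, -7/2], [4, 9/2]].
W = S⁻¹Q = [[-3, -7/2], [4, 9/2]] · [[-7, 29], [6, -26]] = [[0, 4], [-1, -1]].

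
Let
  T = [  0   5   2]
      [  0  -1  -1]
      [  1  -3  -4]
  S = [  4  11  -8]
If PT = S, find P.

P = [[5, 2, 4]]

T is on the right of P, so right-multiply by T⁻¹: P = ST⁻¹.
det T = -3, so T⁻¹ = [[-1/3, -14/3, 1], [1/3, 2/3, 0], [-1/3, -5/3, 0]].
P = ST⁻¹ = [[4, 11, -8]] · [[-1/3, -14/3, 1], [1/3, 2/3, 0], [-1/3, -5/3, 0]] = [[5, 2, 4]].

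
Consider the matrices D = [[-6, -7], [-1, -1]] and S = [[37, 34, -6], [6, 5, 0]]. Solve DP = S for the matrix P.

Since D multiplies P on the left, P = D⁻¹S.
det D = -1, so D⁻¹ = [[1, -7], [-1, 6]].
P = D⁻¹S = [[1, -7], [-1, 6]] · [[37, 34, -6], [6, 5, 0]] = [[-5, -1, -6], [-1, -4, 6]].

P = [[-5, -1, -6], [-1, -4, 6]]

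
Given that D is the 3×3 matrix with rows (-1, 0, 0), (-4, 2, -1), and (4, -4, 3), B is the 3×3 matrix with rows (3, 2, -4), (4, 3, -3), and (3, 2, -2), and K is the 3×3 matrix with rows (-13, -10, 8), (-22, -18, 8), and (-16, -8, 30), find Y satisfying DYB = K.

Y = D⁻¹KB⁻¹ (apply D⁻¹ on the left and B⁻¹ on the right).
D has determinant -2; D⁻¹ = [[-1, 0, 0], [-4, 3/2, 1/2], [-4, 2, 1]].
det B = 2, so B⁻¹ = [[0, -2, 3], [-1/2, 3, -7/2], [-1/2, 0, 1/2]].
D⁻¹K = [[13, 10, -8], [11, 9, -5], [-8, -4, 14]].
Y = (D⁻¹K)B⁻¹ = [[-1, 4, 0], [-2, 5, -1], [-5, 4, -3]].

Y = [[-1, 4, 0], [-2, 5, -1], [-5, 4, -3]]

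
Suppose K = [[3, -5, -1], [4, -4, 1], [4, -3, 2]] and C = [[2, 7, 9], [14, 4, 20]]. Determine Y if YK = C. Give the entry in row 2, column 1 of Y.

Right-multiplying both sides by K⁻¹ gives Y = CK⁻¹.
det K = 1; the adjugate gives K⁻¹ = [[-5, 13, -9], [-4, 10, -7], [4, -11, 8]].
Y = CK⁻¹ = [[2, 7, 9], [14, 4, 20]] · [[-5, 13, -9], [-4, 10, -7], [4, -11, 8]] = [[-2, -3, 5], [-6, 2, 6]].

-6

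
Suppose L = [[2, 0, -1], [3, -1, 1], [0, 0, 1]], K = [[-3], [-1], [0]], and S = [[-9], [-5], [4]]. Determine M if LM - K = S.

LM = S + K = [[-12], [-6], [4]].
L is on the left of M, so left-multiply by L⁻¹: M = L⁻¹(S + K).
det L = -2; the adjugate gives L⁻¹ = [[1/2, 0, 1/2], [3/2, -1, 5/2], [0, 0, 1]].
M = L⁻¹(S + K) = [[-4], [-2], [4]].

M = [[-4], [-2], [4]]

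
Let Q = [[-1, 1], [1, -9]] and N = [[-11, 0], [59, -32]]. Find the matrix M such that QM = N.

Q is on the left of M, so left-multiply by Q⁻¹: M = Q⁻¹N.
det Q = 8; the adjugate gives Q⁻¹ = [[-9/8, -1/8], [-1/8, -1/8]].
M = Q⁻¹N = [[-9/8, -1/8], [-1/8, -1/8]] · [[-11, 0], [59, -32]] = [[5, 4], [-6, 4]].

M = [[5, 4], [-6, 4]]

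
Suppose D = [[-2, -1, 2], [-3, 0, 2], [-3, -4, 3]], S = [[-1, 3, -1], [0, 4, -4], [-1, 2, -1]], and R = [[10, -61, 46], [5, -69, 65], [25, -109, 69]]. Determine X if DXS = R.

X = [[-3, 5, 2], [3, -1, 1], [-4, 0, 0]]

Left-multiply by D⁻¹ and right-multiply by S⁻¹: X = D⁻¹RS⁻¹.
D has determinant 5; D⁻¹ = [[8/5, -1, -2/5], [3/5, 0, -2/5], [12/5, -1, -3/5]].
det S = 4, so S⁻¹ = [[1, 1/4, -2], [1, 0, -1], [1, -1/4, -1]].
D⁻¹R = [[1, 15, -19], [-4, 7, 0], [4, -12, 4]].
X = (D⁻¹R)S⁻¹ = [[-3, 5, 2], [3, -1, 1], [-4, 0, 0]].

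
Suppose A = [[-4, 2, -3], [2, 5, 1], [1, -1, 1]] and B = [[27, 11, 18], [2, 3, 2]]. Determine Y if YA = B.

Y = [[-5, 4, -1], [1, 1, 4]]

A is on the right of Y, so right-multiply by A⁻¹: Y = BA⁻¹.
A has determinant -5; A⁻¹ = [[-6/5, -1/5, -17/5], [1/5, 1/5, 2/5], [7/5, 2/5, 24/5]].
Y = BA⁻¹ = [[27, 11, 18], [2, 3, 2]] · [[-6/5, -1/5, -17/5], [1/5, 1/5, 2/5], [7/5, 2/5, 24/5]] = [[-5, 4, -1], [1, 1, 4]].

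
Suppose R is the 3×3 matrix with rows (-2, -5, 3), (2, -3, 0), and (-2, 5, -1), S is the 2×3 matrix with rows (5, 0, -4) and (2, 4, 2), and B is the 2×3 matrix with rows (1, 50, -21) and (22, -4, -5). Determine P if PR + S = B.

P = [[-5, -5, 2], [-4, 1, -5]]

PR = B − S = [[-4, 50, -17], [20, -8, -7]].
Since R sits to the right of P, P = (B − S)R⁻¹.
R has determinant -4; R⁻¹ = [[-3/4, -5/2, -9/4], [-1/2, -2, -3/2], [-1, -5, -4]].
P = (B − S)R⁻¹ = [[-5, -5, 2], [-4, 1, -5]].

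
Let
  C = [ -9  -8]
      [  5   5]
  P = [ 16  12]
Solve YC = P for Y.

Right-multiplying both sides by C⁻¹ gives Y = PC⁻¹.
det C = -5, so C⁻¹ = [[-1, -8/5], [1, 9/5]].
Y = PC⁻¹ = [[16, 12]] · [[-1, -8/5], [1, 9/5]] = [[-4, -4]].

Y = [[-4, -4]]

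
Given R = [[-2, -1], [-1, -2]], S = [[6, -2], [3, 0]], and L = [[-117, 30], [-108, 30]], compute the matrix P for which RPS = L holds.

P = R⁻¹LS⁻¹ (apply R⁻¹ on the left and S⁻¹ on the right).
det R = 3; the adjugate gives R⁻¹ = [[-2/3, 1/3], [1/3, -2/3]].
det S = 6; the adjugate gives S⁻¹ = [[0, 1/3], [-1/2, 1]].
R⁻¹L = [[42, -10], [33, -10]].
P = (R⁻¹L)S⁻¹ = [[5, 4], [5, 1]].

P = [[5, 4], [5, 1]]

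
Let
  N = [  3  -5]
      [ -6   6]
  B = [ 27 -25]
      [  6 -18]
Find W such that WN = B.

W = [[-1, -5], [6, 2]]

Since N sits to the right of W, W = BN⁻¹.
det N = -12, so N⁻¹ = [[-1/2, -5/12], [-1/2, -1/4]].
W = BN⁻¹ = [[27, -25], [6, -18]] · [[-1/2, -5/12], [-1/2, -1/4]] = [[-1, -5], [6, 2]].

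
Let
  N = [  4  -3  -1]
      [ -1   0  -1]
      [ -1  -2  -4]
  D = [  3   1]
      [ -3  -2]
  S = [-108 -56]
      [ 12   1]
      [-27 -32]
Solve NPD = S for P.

Left-multiply by N⁻¹ and right-multiply by D⁻¹: P = N⁻¹SD⁻¹.
det N = -1, so N⁻¹ = [[2, 10, -3], [3, 17, -5], [-2, -11, 3]].
det D = -3; the adjugate gives D⁻¹ = [[2/3, 1/3], [-1, -1]].
N⁻¹S = [[-15, -6], [15, 9], [3, 5]].
P = (N⁻¹S)D⁻¹ = [[-4, 1], [1, -4], [-3, -4]].

P = [[-4, 1], [1, -4], [-3, -4]]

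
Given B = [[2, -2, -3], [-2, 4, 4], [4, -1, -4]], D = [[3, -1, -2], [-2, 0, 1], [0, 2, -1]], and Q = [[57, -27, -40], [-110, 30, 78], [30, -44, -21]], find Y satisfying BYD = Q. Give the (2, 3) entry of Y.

Isolating Y: multiply by B⁻¹ from the left and D⁻¹ from the right, so Y = B⁻¹QD⁻¹.
det B = 2; the adjugate gives B⁻¹ = [[-6, -5/2, 2], [4, 2, -1], [-7, -3, 2]].
D has determinant 4; D⁻¹ = [[-1/2, -5/4, -1/4], [-1/2, -3/4, 1/4], [-1, -3/2, -1/2]].
B⁻¹Q = [[-7, -1, 3], [-22, -4, 17], [-9, 11, 4]].
Y = (B⁻¹Q)D⁻¹ = [[1, 5, 0], [-4, 5, -4], [-5, -3, 3]].

-4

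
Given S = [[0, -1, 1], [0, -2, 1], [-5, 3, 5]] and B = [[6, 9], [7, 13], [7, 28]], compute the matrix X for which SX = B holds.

X = [[3, -3], [-1, -4], [5, 5]]

Since S multiplies X on the left, X = S⁻¹B.
det S = -5; the adjugate gives S⁻¹ = [[13/5, -8/5, -1/5], [1, -1, 0], [2, -1, 0]].
X = S⁻¹B = [[13/5, -8/5, -1/5], [1, -1, 0], [2, -1, 0]] · [[6, 9], [7, 13], [7, 28]] = [[3, -3], [-1, -4], [5, 5]].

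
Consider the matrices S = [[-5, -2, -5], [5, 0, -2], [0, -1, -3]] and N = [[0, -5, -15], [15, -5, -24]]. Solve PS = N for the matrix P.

Since S sits to the right of P, P = NS⁻¹.
det S = 5; the adjugate gives S⁻¹ = [[-2/5, -1/5, 4/5], [3, 3, -7], [-1, -1, 2]].
P = NS⁻¹ = [[0, -5, -15], [15, -5, -24]] · [[-2/5, -1/5, 4/5], [3, 3, -7], [-1, -1, 2]] = [[0, 0, 5], [3, 6, -1]].

P = [[0, 0, 5], [3, 6, -1]]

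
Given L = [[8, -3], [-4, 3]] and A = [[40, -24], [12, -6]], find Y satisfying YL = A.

Y = [[2, -6], [1, -1]]

L is on the right of Y, so right-multiply by L⁻¹: Y = AL⁻¹.
det L = 12; the adjugate gives L⁻¹ = [[1/4, 1/4], [1/3, 2/3]].
Y = AL⁻¹ = [[40, -24], [12, -6]] · [[1/4, 1/4], [1/3, 2/3]] = [[2, -6], [1, -1]].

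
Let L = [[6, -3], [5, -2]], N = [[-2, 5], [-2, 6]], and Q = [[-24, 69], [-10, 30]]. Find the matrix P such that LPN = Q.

P = L⁻¹QN⁻¹ (apply L⁻¹ on the left and N⁻¹ on the right).
L has determinant 3; L⁻¹ = [[-2/3, 1], [-5/3, 2]].
det N = -2, so N⁻¹ = [[-3, 5/2], [-1, 1]].
L⁻¹Q = [[6, -16], [20, -55]].
P = (L⁻¹Q)N⁻¹ = [[-2, -1], [-5, -5]].

P = [[-2, -1], [-5, -5]]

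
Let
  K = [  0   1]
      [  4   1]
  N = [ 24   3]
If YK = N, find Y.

Since K sits to the right of Y, Y = NK⁻¹.
det K = -4; the adjugate gives K⁻¹ = [[-1/4, 1/4], [1, 0]].
Y = NK⁻¹ = [[24, 3]] · [[-1/4, 1/4], [1, 0]] = [[-3, 6]].

Y = [[-3, 6]]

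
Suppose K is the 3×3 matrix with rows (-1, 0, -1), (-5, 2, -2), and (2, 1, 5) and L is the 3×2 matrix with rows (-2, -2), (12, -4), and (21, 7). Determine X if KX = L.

X = [[-2, 2], [5, 3], [4, 0]]

Since K multiplies X on the left, X = K⁻¹L.
K has determinant -3; K⁻¹ = [[-4, 1/3, -2/3], [-7, 1, -1], [3, -1/3, 2/3]].
X = K⁻¹L = [[-4, 1/3, -2/3], [-7, 1, -1], [3, -1/3, 2/3]] · [[-2, -2], [12, -4], [21, 7]] = [[-2, 2], [5, 3], [4, 0]].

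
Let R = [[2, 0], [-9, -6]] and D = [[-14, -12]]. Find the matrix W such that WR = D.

Right-multiplying both sides by R⁻¹ gives W = DR⁻¹.
det R = -12; the adjugate gives R⁻¹ = [[1/2, 0], [-3/4, -1/6]].
W = DR⁻¹ = [[-14, -12]] · [[1/2, 0], [-3/4, -1/6]] = [[2, 2]].

W = [[2, 2]]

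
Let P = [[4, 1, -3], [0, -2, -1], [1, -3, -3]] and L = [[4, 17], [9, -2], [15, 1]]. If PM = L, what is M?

Since P multiplies M on the left, M = P⁻¹L.
P has determinant 5; P⁻¹ = [[3/5, 12/5, -7/5], [-1/5, -9/5, 4/5], [2/5, 13/5, -8/5]].
M = P⁻¹L = [[3/5, 12/5, -7/5], [-1/5, -9/5, 4/5], [2/5, 13/5, -8/5]] · [[4, 17], [9, -2], [15, 1]] = [[3, 4], [-5, 1], [1, 0]].

M = [[3, 4], [-5, 1], [1, 0]]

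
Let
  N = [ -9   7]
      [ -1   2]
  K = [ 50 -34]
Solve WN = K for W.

Right-multiplying both sides by N⁻¹ gives W = KN⁻¹.
det N = -11, so N⁻¹ = [[-2/11, 7/11], [-1/11, 9/11]].
W = KN⁻¹ = [[50, -34]] · [[-2/11, 7/11], [-1/11, 9/11]] = [[-6, 4]].

W = [[-6, 4]]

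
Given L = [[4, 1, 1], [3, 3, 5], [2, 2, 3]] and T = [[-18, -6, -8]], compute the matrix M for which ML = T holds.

Right-multiplying both sides by L⁻¹ gives M = TL⁻¹.
L has determinant -3; L⁻¹ = [[1/3, 1/3, -2/3], [-1/3, -10/3, 17/3], [0, 2, -3]].
M = TL⁻¹ = [[-18, -6, -8]] · [[1/3, 1/3, -2/3], [-1/3, -10/3, 17/3], [0, 2, -3]] = [[-4, -2, 2]].

M = [[-4, -2, 2]]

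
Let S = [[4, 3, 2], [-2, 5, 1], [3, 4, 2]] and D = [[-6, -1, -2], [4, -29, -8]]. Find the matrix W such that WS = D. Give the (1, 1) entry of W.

-3

Right-multiplying both sides by S⁻¹ gives W = DS⁻¹.
det S = -1; the adjugate gives S⁻¹ = [[-6, -2, 7], [-7, -2, 8], [23, 7, -26]].
W = DS⁻¹ = [[-6, -1, -2], [4, -29, -8]] · [[-6, -2, 7], [-7, -2, 8], [23, 7, -26]] = [[-3, 0, 2], [-5, -6, 4]].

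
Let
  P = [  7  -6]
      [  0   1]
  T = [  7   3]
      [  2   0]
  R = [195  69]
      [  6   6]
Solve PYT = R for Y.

Isolating Y: multiply by P⁻¹ from the left and T⁻¹ from the right, so Y = P⁻¹RT⁻¹.
det P = 7, so P⁻¹ = [[1/7, 6/7], [0, 1]].
det T = -6; the adjugate gives T⁻¹ = [[0, 1/2], [1/3, -7/6]].
P⁻¹R = [[33, 15], [6, 6]].
Y = (P⁻¹R)T⁻¹ = [[5, -1], [2, -4]].

Y = [[5, -1], [2, -4]]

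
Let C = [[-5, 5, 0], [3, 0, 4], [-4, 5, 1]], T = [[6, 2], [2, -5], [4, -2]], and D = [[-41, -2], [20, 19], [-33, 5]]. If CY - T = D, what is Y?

CY = D + T = [[-35, 0], [22, 14], [-29, 3]].
Left-multiplying both sides by C⁻¹ gives Y = C⁻¹(D + T).
det C = 5, so C⁻¹ = [[-4, -1, 4], [-19/5, -1, 4], [3, 1, -3]].
Y = C⁻¹(D + T) = [[2, -2], [-5, -2], [4, 5]].

Y = [[2, -2], [-5, -2], [4, 5]]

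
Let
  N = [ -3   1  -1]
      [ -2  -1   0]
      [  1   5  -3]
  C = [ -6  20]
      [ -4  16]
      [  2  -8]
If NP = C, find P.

P = [[2, -6], [0, -4], [0, -6]]

Since N multiplies P on the left, P = N⁻¹C.
N has determinant -6; N⁻¹ = [[-1/2, 1/3, 1/6], [1, -5/3, -1/3], [3/2, -8/3, -5/6]].
P = N⁻¹C = [[-1/2, 1/3, 1/6], [1, -5/3, -1/3], [3/2, -8/3, -5/6]] · [[-6, 20], [-4, 16], [2, -8]] = [[2, -6], [0, -4], [0, -6]].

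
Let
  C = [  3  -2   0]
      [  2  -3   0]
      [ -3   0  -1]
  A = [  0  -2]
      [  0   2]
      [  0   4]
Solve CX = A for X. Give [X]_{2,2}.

Left-multiplying both sides by C⁻¹ gives X = C⁻¹A.
det C = 5, so C⁻¹ = [[3/5, -2/5, 0], [2/5, -3/5, 0], [-9/5, 6/5, -1]].
X = C⁻¹A = [[3/5, -2/5, 0], [2/5, -3/5, 0], [-9/5, 6/5, -1]] · [[0, -2], [0, 2], [0, 4]] = [[0, -2], [0, -2], [0, 2]].

-2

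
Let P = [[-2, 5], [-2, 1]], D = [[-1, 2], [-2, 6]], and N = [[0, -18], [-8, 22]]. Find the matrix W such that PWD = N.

Left-multiply by P⁻¹ and right-multiply by D⁻¹: W = P⁻¹ND⁻¹.
det P = 8, so P⁻¹ = [[1/8, -5/8], [1/4, -1/4]].
det D = -2, so D⁻¹ = [[-3, 1], [-1, 1/2]].
P⁻¹N = [[5, -16], [2, -10]].
W = (P⁻¹N)D⁻¹ = [[1, -3], [4, -3]].

W = [[1, -3], [4, -3]]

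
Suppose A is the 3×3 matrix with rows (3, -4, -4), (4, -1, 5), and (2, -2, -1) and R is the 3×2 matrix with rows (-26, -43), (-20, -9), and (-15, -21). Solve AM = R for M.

M = [[-6, -5], [1, 4], [1, 3]]

A is on the left of M, so left-multiply by A⁻¹: M = A⁻¹R.
det A = 1, so A⁻¹ = [[11, 4, -24], [14, 5, -31], [-6, -2, 13]].
M = A⁻¹R = [[11, 4, -24], [14, 5, -31], [-6, -2, 13]] · [[-26, -43], [-20, -9], [-15, -21]] = [[-6, -5], [1, 4], [1, 3]].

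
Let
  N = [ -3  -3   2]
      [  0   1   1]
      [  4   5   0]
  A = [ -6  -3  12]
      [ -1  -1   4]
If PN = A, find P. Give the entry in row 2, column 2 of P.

-2

Right-multiplying both sides by N⁻¹ gives P = AN⁻¹.
det N = -5, so N⁻¹ = [[1, -2, 1], [-4/5, 8/5, -3/5], [4/5, -3/5, 3/5]].
P = AN⁻¹ = [[-6, -3, 12], [-1, -1, 4]] · [[1, -2, 1], [-4/5, 8/5, -3/5], [4/5, -3/5, 3/5]] = [[6, 0, 3], [3, -2, 2]].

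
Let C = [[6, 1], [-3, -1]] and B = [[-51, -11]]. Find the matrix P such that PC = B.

P = [[-6, 5]]

C is on the right of P, so right-multiply by C⁻¹: P = BC⁻¹.
C has determinant -3; C⁻¹ = [[1/3, 1/3], [-1, -2]].
P = BC⁻¹ = [[-51, -11]] · [[1/3, 1/3], [-1, -2]] = [[-6, 5]].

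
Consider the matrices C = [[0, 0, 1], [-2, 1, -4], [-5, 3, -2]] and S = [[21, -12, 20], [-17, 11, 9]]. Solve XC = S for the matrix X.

Right-multiplying both sides by C⁻¹ gives X = SC⁻¹.
det C = -1, so C⁻¹ = [[-10, -3, 1], [-16, -5, 2], [1, 0, 0]].
X = SC⁻¹ = [[21, -12, 20], [-17, 11, 9]] · [[-10, -3, 1], [-16, -5, 2], [1, 0, 0]] = [[2, -3, -3], [3, -4, 5]].

X = [[2, -3, -3], [3, -4, 5]]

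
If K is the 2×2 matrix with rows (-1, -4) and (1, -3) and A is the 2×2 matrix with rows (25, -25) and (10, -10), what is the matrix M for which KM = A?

M = [[-5, 5], [-5, 5]]

Since K multiplies M on the left, M = K⁻¹A.
det K = 7; the adjugate gives K⁻¹ = [[-3/7, 4/7], [-1/7, -1/7]].
M = K⁻¹A = [[-3/7, 4/7], [-1/7, -1/7]] · [[25, -25], [10, -10]] = [[-5, 5], [-5, 5]].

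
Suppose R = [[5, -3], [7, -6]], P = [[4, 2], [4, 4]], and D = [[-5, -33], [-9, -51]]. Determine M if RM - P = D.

M = [[1, -5], [2, 2]]

RM = D + P = [[-1, -31], [-5, -47]].
R is on the left of M, so left-multiply by R⁻¹: M = R⁻¹(D + P).
R has determinant -9; R⁻¹ = [[2/3, -1/3], [7/9, -5/9]].
M = R⁻¹(D + P) = [[1, -5], [2, 2]].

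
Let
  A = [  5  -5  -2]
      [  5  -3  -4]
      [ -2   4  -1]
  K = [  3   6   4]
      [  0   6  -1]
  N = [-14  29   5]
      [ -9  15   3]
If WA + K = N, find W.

W = [[-5, 2, 1], [1, -2, 2]]

WA = N − K = [[-17, 23, 1], [-9, 9, 4]].
A is on the right of W, so right-multiply by A⁻¹: W = (N − K)A⁻¹.
A has determinant 2; A⁻¹ = [[19/2, -13/2, 7], [13/2, -9/2, 5], [7, -5, 5]].
W = (N − K)A⁻¹ = [[-5, 2, 1], [1, -2, 2]].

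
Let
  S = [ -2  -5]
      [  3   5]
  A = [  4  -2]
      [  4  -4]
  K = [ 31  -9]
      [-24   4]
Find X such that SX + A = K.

X = [[-1, 1], [-5, 1]]

SX = K − A = [[27, -7], [-28, 8]].
S is on the left of X, so left-multiply by S⁻¹: X = S⁻¹(K − A).
det S = 5, so S⁻¹ = [[1, 1], [-3/5, -2/5]].
X = S⁻¹(K − A) = [[-1, 1], [-5, 1]].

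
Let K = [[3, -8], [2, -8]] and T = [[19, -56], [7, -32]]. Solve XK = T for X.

X = [[5, 2], [-1, 5]]

Since K sits to the right of X, X = TK⁻¹.
det K = -8, so K⁻¹ = [[1, -1], [1/4, -3/8]].
X = TK⁻¹ = [[19, -56], [7, -32]] · [[1, -1], [1/4, -3/8]] = [[5, 2], [-1, 5]].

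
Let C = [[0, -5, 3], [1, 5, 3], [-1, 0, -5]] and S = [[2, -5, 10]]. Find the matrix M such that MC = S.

Right-multiplying both sides by C⁻¹ gives M = SC⁻¹.
det C = 5; the adjugate gives C⁻¹ = [[-5, -5, -6], [2/5, 3/5, 3/5], [1, 1, 1]].
M = SC⁻¹ = [[2, -5, 10]] · [[-5, -5, -6], [2/5, 3/5, 3/5], [1, 1, 1]] = [[-2, -3, -5]].

M = [[-2, -3, -5]]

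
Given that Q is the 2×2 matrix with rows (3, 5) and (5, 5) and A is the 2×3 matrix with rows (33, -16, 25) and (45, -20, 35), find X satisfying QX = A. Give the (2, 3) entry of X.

Left-multiplying both sides by Q⁻¹ gives X = Q⁻¹A.
det Q = -10; the adjugate gives Q⁻¹ = [[-1/2, 1/2], [1/2, -3/10]].
X = Q⁻¹A = [[-1/2, 1/2], [1/2, -3/10]] · [[33, -16, 25], [45, -20, 35]] = [[6, -2, 5], [3, -2, 2]].

2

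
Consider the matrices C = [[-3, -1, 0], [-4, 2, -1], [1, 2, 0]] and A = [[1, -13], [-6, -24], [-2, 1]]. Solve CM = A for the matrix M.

M = [[0, 5], [-1, -2], [4, 0]]

C is on the left of M, so left-multiply by C⁻¹: M = C⁻¹A.
C has determinant -5; C⁻¹ = [[-2/5, 0, -1/5], [1/5, 0, 3/5], [2, -1, 2]].
M = C⁻¹A = [[-2/5, 0, -1/5], [1/5, 0, 3/5], [2, -1, 2]] · [[1, -13], [-6, -24], [-2, 1]] = [[0, 5], [-1, -2], [4, 0]].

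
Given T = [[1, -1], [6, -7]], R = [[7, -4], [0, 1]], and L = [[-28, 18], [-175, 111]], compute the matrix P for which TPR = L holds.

P = [[-3, 3], [1, 1]]

Left-multiply by T⁻¹ and right-multiply by R⁻¹: P = T⁻¹LR⁻¹.
T has determinant -1; T⁻¹ = [[7, -1], [6, -1]].
det R = 7, so R⁻¹ = [[1/7, 4/7], [0, 1]].
T⁻¹L = [[-21, 15], [7, -3]].
P = (T⁻¹L)R⁻¹ = [[-3, 3], [1, 1]].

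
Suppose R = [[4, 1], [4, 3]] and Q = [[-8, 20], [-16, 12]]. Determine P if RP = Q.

P = [[-1, 6], [-4, -4]]

Left-multiplying both sides by R⁻¹ gives P = R⁻¹Q.
det R = 8; the adjugate gives R⁻¹ = [[3/8, -1/8], [-1/2, 1/2]].
P = R⁻¹Q = [[3/8, -1/8], [-1/2, 1/2]] · [[-8, 20], [-16, 12]] = [[-1, 6], [-4, -4]].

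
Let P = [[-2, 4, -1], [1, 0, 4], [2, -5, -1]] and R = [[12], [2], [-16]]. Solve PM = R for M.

M = [[2], [4], [0]]

Since P multiplies M on the left, M = P⁻¹R.
P has determinant 1; P⁻¹ = [[20, 9, 16], [9, 4, 7], [-5, -2, -4]].
M = P⁻¹R = [[20, 9, 16], [9, 4, 7], [-5, -2, -4]] · [[12], [2], [-16]] = [[2], [4], [0]].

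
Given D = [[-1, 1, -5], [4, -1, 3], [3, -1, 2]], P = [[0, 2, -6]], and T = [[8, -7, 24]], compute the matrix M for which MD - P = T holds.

MD = T + P = [[8, -5, 18]].
Right-multiplying both sides by D⁻¹ gives M = (T + P)D⁻¹.
D has determinant 5; D⁻¹ = [[1/5, 3/5, -2/5], [1/5, 13/5, -17/5], [-1/5, 2/5, -3/5]].
M = (T + P)D⁻¹ = [[-3, -1, 3]].

M = [[-3, -1, 3]]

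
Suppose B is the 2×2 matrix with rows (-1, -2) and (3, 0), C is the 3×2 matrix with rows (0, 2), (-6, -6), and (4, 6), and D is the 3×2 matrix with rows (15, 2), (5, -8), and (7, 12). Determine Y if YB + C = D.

Y = [[0, 5], [1, 4], [-3, 0]]

YB = D − C = [[15, 0], [11, -2], [3, 6]].
Since B sits to the right of Y, Y = (D − C)B⁻¹.
det B = 6, so B⁻¹ = [[0, 1/3], [-1/2, -1/6]].
Y = (D − C)B⁻¹ = [[0, 5], [1, 4], [-3, 0]].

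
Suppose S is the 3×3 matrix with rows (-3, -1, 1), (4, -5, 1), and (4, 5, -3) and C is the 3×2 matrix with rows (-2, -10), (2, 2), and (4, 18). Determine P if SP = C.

P = [[0, 4], [-1, 4], [-3, 6]]

Since S multiplies P on the left, P = S⁻¹C.
det S = -6; the adjugate gives S⁻¹ = [[-5/3, -1/3, -2/3], [-8/3, -5/6, -7/6], [-20/3, -11/6, -19/6]].
P = S⁻¹C = [[-5/3, -1/3, -2/3], [-8/3, -5/6, -7/6], [-20/3, -11/6, -19/6]] · [[-2, -10], [2, 2], [4, 18]] = [[0, 4], [-1, 4], [-3, 6]].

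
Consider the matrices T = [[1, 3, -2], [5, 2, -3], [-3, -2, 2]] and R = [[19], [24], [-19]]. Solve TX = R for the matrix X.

T is on the left of X, so left-multiply by T⁻¹: X = T⁻¹R.
det T = 3, so T⁻¹ = [[-2/3, -2/3, -5/3], [-1/3, -4/3, -7/3], [-4/3, -7/3, -13/3]].
X = T⁻¹R = [[-2/3, -2/3, -5/3], [-1/3, -4/3, -7/3], [-4/3, -7/3, -13/3]] · [[19], [24], [-19]] = [[3], [6], [1]].

X = [[3], [6], [1]]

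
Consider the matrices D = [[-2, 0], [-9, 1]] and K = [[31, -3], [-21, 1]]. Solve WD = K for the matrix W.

W = [[-2, -3], [6, 1]]

Right-multiplying both sides by D⁻¹ gives W = KD⁻¹.
D has determinant -2; D⁻¹ = [[-1/2, 0], [-9/2, 1]].
W = KD⁻¹ = [[31, -3], [-21, 1]] · [[-1/2, 0], [-9/2, 1]] = [[-2, -3], [6, 1]].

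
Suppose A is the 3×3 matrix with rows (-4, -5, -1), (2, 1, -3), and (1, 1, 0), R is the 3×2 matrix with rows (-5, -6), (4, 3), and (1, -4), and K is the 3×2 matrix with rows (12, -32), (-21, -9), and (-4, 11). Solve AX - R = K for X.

X = [[-5, 2], [2, 5], [3, 5]]

AX = K + R = [[7, -38], [-17, -6], [-3, 7]].
Left-multiplying both sides by A⁻¹ gives X = A⁻¹(K + R).
det A = 2; the adjugate gives A⁻¹ = [[3/2, -1/2, 8], [-3/2, 1/2, -7], [1/2, -1/2, 3]].
X = A⁻¹(K + R) = [[-5, 2], [2, 5], [3, 5]].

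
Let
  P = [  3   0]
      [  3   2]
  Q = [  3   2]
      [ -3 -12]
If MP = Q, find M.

M = [[0, 1], [5, -6]]

Since P sits to the right of M, M = QP⁻¹.
det P = 6; the adjugate gives P⁻¹ = [[1/3, 0], [-1/2, 1/2]].
M = QP⁻¹ = [[3, 2], [-3, -12]] · [[1/3, 0], [-1/2, 1/2]] = [[0, 1], [5, -6]].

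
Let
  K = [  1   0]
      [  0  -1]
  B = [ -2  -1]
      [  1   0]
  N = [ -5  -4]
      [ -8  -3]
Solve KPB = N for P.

Isolating P: multiply by K⁻¹ from the left and B⁻¹ from the right, so P = K⁻¹NB⁻¹.
K has determinant -1; K⁻¹ = [[1, 0], [0, -1]].
det B = 1; the adjugate gives B⁻¹ = [[0, 1], [-1, -2]].
K⁻¹N = [[-5, -4], [8, 3]].
P = (K⁻¹N)B⁻¹ = [[4, 3], [-3, 2]].

P = [[4, 3], [-3, 2]]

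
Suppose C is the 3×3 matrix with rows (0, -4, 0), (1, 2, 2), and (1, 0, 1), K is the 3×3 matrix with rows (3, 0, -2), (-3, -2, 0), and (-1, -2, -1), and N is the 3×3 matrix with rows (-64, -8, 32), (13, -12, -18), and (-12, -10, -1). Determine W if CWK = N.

Left-multiply by C⁻¹ and right-multiply by K⁻¹: W = C⁻¹NK⁻¹.
C has determinant -4; C⁻¹ = [[-1/2, -1, 2], [-1/4, 0, 0], [1/2, 1, -1]].
det K = -2; the adjugate gives K⁻¹ = [[-1, -2, 2], [3/2, 5/2, -3], [-2, -3, 3]].
C⁻¹N = [[-5, -4, 0], [16, 2, -8], [-7, -6, -1]].
W = (C⁻¹N)K⁻¹ = [[-1, 0, 2], [3, -3, 2], [0, 2, 1]].

W = [[-1, 0, 2], [3, -3, 2], [0, 2, 1]]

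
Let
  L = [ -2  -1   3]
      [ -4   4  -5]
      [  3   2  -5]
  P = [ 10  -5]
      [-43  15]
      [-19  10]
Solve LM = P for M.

M = [[2, 1], [-5, 6], [3, 1]]

Since L multiplies M on the left, M = L⁻¹P.
L has determinant -5; L⁻¹ = [[2, -1/5, 7/5], [7, -1/5, 22/5], [4, -1/5, 12/5]].
M = L⁻¹P = [[2, -1/5, 7/5], [7, -1/5, 22/5], [4, -1/5, 12/5]] · [[10, -5], [-43, 15], [-19, 10]] = [[2, 1], [-5, 6], [3, 1]].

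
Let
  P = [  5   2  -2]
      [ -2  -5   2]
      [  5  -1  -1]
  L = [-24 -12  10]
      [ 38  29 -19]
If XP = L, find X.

X = [[-2, 2, -2], [5, -4, 1]]

Since P sits to the right of X, X = LP⁻¹.
P has determinant -3; P⁻¹ = [[-7/3, -4/3, 2], [-8/3, -5/3, 2], [-9, -5, 7]].
X = LP⁻¹ = [[-24, -12, 10], [38, 29, -19]] · [[-7/3, -4/3, 2], [-8/3, -5/3, 2], [-9, -5, 7]] = [[-2, 2, -2], [5, -4, 1]].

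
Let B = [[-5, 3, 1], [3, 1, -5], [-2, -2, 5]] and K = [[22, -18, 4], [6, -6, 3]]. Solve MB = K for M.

M = [[-6, -4, -2], [-2, -2, -1]]

Right-multiplying both sides by B⁻¹ gives M = KB⁻¹.
B has determinant 6; B⁻¹ = [[-5/6, -17/6, -8/3], [-5/6, -23/6, -11/3], [-2/3, -8/3, -7/3]].
M = KB⁻¹ = [[22, -18, 4], [6, -6, 3]] · [[-5/6, -17/6, -8/3], [-5/6, -23/6, -11/3], [-2/3, -8/3, -7/3]] = [[-6, -4, -2], [-2, -2, -1]].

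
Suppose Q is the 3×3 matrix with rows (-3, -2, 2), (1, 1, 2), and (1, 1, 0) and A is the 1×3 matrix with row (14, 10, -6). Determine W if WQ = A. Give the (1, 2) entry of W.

Q is on the right of W, so right-multiply by Q⁻¹: W = AQ⁻¹.
det Q = 2, so Q⁻¹ = [[-1, 1, -3], [1, -1, 4], [0, 1/2, -1/2]].
W = AQ⁻¹ = [[14, 10, -6]] · [[-1, 1, -3], [1, -1, 4], [0, 1/2, -1/2]] = [[-4, 1, 1]].

1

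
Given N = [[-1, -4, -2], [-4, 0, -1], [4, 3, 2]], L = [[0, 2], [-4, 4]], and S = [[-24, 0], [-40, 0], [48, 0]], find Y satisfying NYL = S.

Y = [[4, -2], [0, 0], [4, -2]]

Left-multiply by N⁻¹ and right-multiply by L⁻¹: Y = N⁻¹SL⁻¹.
det N = 5, so N⁻¹ = [[3/5, 2/5, 4/5], [4/5, 6/5, 7/5], [-12/5, -13/5, -16/5]].
det L = 8, so L⁻¹ = [[1/2, -1/4], [1/2, 0]].
N⁻¹S = [[8, 0], [0, 0], [8, 0]].
Y = (N⁻¹S)L⁻¹ = [[4, -2], [0, 0], [4, -2]].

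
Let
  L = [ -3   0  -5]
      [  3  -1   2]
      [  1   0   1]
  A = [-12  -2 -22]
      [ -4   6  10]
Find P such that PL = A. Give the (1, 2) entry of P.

L is on the right of P, so right-multiply by L⁻¹: P = AL⁻¹.
L has determinant -2; L⁻¹ = [[1/2, 0, 5/2], [1/2, -1, 9/2], [-1/2, 0, -3/2]].
P = AL⁻¹ = [[-12, -2, -22], [-4, 6, 10]] · [[1/2, 0, 5/2], [1/2, -1, 9/2], [-1/2, 0, -3/2]] = [[4, 2, -6], [-4, -6, 2]].

2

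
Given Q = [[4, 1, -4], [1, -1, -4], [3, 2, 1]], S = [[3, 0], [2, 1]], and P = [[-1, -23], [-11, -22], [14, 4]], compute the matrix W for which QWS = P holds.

W = [[2, -1], [-1, 1], [-2, 5]]

W = Q⁻¹PS⁻¹ (apply Q⁻¹ on the left and S⁻¹ on the right).
det Q = -5; the adjugate gives Q⁻¹ = [[-7/5, 9/5, 8/5], [13/5, -16/5, -12/5], [-1, 1, 1]].
S has determinant 3; S⁻¹ = [[1/3, 0], [-2/3, 1]].
Q⁻¹P = [[4, -1], [-1, 1], [4, 5]].
W = (Q⁻¹P)S⁻¹ = [[2, -1], [-1, 1], [-2, 5]].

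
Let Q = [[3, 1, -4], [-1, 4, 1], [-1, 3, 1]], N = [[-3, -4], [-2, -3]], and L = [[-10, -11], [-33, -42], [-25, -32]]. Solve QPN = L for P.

P = Q⁻¹LN⁻¹ (apply Q⁻¹ on the left and N⁻¹ on the right).
det Q = -1; the adjugate gives Q⁻¹ = [[-1, 13, -17], [0, 1, -1], [-1, 10, -13]].
det N = 1; the adjugate gives N⁻¹ = [[-3, 4], [2, -3]].
Q⁻¹L = [[6, 9], [-8, -10], [5, 7]].
P = (Q⁻¹L)N⁻¹ = [[0, -3], [4, -2], [-1, -1]].

P = [[0, -3], [4, -2], [-1, -1]]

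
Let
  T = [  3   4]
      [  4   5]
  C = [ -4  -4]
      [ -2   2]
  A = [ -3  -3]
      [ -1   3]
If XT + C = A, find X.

X = [[-1, 1], [-1, 1]]

XT = A − C = [[1, 1], [1, 1]].
T is on the right of X, so right-multiply by T⁻¹: X = (A − C)T⁻¹.
T has determinant -1; T⁻¹ = [[-5, 4], [4, -3]].
X = (A − C)T⁻¹ = [[-1, 1], [-1, 1]].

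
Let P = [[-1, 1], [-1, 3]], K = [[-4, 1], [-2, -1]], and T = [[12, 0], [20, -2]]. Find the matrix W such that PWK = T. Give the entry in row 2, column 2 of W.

Isolating W: multiply by P⁻¹ from the left and K⁻¹ from the right, so W = P⁻¹TK⁻¹.
det P = -2, so P⁻¹ = [[-3/2, 1/2], [-1/2, 1/2]].
det K = 6, so K⁻¹ = [[-1/6, -1/6], [1/3, -2/3]].
P⁻¹T = [[-8, -1], [4, -1]].
W = (P⁻¹T)K⁻¹ = [[1, 2], [-1, 0]].

0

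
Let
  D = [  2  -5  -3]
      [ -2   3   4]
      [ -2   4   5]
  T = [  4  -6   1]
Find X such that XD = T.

X = [[3, -5, 6]]

Since D sits to the right of X, X = TD⁻¹.
det D = -6, so D⁻¹ = [[1/6, -13/6, 11/6], [-1/3, -2/3, 1/3], [1/3, -1/3, 2/3]].
X = TD⁻¹ = [[4, -6, 1]] · [[1/6, -13/6, 11/6], [-1/3, -2/3, 1/3], [1/3, -1/3, 2/3]] = [[3, -5, 6]].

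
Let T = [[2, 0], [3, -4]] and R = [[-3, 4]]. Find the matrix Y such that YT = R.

Since T sits to the right of Y, Y = RT⁻¹.
det T = -8; the adjugate gives T⁻¹ = [[1/2, 0], [3/8, -1/4]].
Y = RT⁻¹ = [[-3, 4]] · [[1/2, 0], [3/8, -1/4]] = [[0, -1]].

Y = [[0, -1]]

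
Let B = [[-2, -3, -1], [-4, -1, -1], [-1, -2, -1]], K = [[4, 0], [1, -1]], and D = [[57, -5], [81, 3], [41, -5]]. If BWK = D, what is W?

Isolating W: multiply by B⁻¹ from the left and K⁻¹ from the right, so W = B⁻¹DK⁻¹.
det B = 4; the adjugate gives B⁻¹ = [[-1/4, -1/4, 1/2], [-3/4, 1/4, 1/2], [7/4, -1/4, -5/2]].
det K = -4, so K⁻¹ = [[1/4, 0], [1/4, -1]].
B⁻¹D = [[-14, -2], [-2, 2], [-23, 3]].
W = (B⁻¹D)K⁻¹ = [[-4, 2], [0, -2], [-5, -3]].

W = [[-4, 2], [0, -2], [-5, -3]]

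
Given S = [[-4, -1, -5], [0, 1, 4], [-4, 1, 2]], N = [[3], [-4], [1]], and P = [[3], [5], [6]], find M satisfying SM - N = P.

SM = P + N = [[6], [1], [7]].
S is on the left of M, so left-multiply by S⁻¹: M = S⁻¹(P + N).
det S = 4; the adjugate gives S⁻¹ = [[-1/2, -3/4, 1/4], [-4, -7, 4], [1, 2, -1]].
M = S⁻¹(P + N) = [[-2], [-3], [1]].

M = [[-2], [-3], [1]]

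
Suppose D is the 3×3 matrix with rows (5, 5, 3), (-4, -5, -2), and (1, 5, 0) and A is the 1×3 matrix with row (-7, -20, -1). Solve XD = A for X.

X = [[3, 5, -2]]

Since D sits to the right of X, X = AD⁻¹.
det D = -5; the adjugate gives D⁻¹ = [[-2, -3, -1], [2/5, 3/5, 2/5], [3, 4, 1]].
X = AD⁻¹ = [[-7, -20, -1]] · [[-2, -3, -1], [2/5, 3/5, 2/5], [3, 4, 1]] = [[3, 5, -2]].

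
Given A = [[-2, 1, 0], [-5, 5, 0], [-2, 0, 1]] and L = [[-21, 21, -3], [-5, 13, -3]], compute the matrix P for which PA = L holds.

P = [[6, 3, -3], [-2, 3, -3]]

A is on the right of P, so right-multiply by A⁻¹: P = LA⁻¹.
A has determinant -5; A⁻¹ = [[-1, 1/5, 0], [-1, 2/5, 0], [-2, 2/5, 1]].
P = LA⁻¹ = [[-21, 21, -3], [-5, 13, -3]] · [[-1, 1/5, 0], [-1, 2/5, 0], [-2, 2/5, 1]] = [[6, 3, -3], [-2, 3, -3]].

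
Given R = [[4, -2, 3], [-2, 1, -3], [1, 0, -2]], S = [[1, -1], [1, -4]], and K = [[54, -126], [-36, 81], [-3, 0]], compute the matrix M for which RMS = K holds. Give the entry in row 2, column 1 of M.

M = R⁻¹KS⁻¹ (apply R⁻¹ on the left and S⁻¹ on the right).
R has determinant 3; R⁻¹ = [[-2/3, -4/3, 1], [-7/3, -11/3, 2], [-1/3, -2/3, 0]].
S has determinant -3; S⁻¹ = [[4/3, -1/3], [1/3, -1/3]].
R⁻¹K = [[9, -24], [0, -3], [6, -12]].
M = (R⁻¹K)S⁻¹ = [[4, 5], [-1, 1], [4, 2]].

-1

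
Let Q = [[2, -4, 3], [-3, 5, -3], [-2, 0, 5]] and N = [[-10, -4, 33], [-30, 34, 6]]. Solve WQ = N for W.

Since Q sits to the right of W, W = NQ⁻¹.
det Q = -4, so Q⁻¹ = [[-25/4, -5, 3/4], [-21/4, -4, 3/4], [-5/2, -2, 1/2]].
W = NQ⁻¹ = [[-10, -4, 33], [-30, 34, 6]] · [[-25/4, -5, 3/4], [-21/4, -4, 3/4], [-5/2, -2, 1/2]] = [[1, 0, 6], [-6, 2, 6]].

W = [[1, 0, 6], [-6, 2, 6]]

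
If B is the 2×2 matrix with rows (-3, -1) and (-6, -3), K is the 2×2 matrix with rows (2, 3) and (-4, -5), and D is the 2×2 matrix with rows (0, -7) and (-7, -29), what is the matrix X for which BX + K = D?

BX = D − K = [[-2, -10], [-3, -24]].
Left-multiplying both sides by B⁻¹ gives X = B⁻¹(D − K).
B has determinant 3; B⁻¹ = [[-1, 1/3], [2, -1]].
X = B⁻¹(D − K) = [[1, 2], [-1, 4]].

X = [[1, 2], [-1, 4]]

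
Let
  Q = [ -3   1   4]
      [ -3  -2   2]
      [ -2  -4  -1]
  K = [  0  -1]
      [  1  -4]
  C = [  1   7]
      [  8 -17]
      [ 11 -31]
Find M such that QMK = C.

M = Q⁻¹CK⁻¹ (apply Q⁻¹ on the left and K⁻¹ on the right).
Q has determinant -5; Q⁻¹ = [[-2, 3, -2], [7/5, -11/5, 6/5], [-8/5, 14/5, -9/5]].
det K = 1; the adjugate gives K⁻¹ = [[-4, 1], [-1, 0]].
Q⁻¹C = [[0, -3], [-3, 10], [1, -3]].
M = (Q⁻¹C)K⁻¹ = [[3, 0], [2, -3], [-1, 1]].

M = [[3, 0], [2, -3], [-1, 1]]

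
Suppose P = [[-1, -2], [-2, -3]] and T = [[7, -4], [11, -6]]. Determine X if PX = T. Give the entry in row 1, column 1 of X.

-1

Left-multiplying both sides by P⁻¹ gives X = P⁻¹T.
det P = -1; the adjugate gives P⁻¹ = [[3, -2], [-2, 1]].
X = P⁻¹T = [[3, -2], [-2, 1]] · [[7, -4], [11, -6]] = [[-1, 0], [-3, 2]].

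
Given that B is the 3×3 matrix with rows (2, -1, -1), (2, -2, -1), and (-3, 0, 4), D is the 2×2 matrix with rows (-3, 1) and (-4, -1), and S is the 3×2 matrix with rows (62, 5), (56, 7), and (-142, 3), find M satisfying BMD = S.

M = [[-2, -5], [-2, 0], [4, 1]]

Isolating M: multiply by B⁻¹ from the left and D⁻¹ from the right, so M = B⁻¹SD⁻¹.
det B = -5, so B⁻¹ = [[8/5, -4/5, 1/5], [1, -1, 0], [6/5, -3/5, 2/5]].
det D = 7, so D⁻¹ = [[-1/7, -1/7], [4/7, -3/7]].
B⁻¹S = [[26, 3], [6, -2], [-16, 3]].
M = (B⁻¹S)D⁻¹ = [[-2, -5], [-2, 0], [4, 1]].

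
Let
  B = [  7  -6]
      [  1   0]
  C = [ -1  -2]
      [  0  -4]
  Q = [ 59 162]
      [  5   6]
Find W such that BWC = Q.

Left-multiply by B⁻¹ and right-multiply by C⁻¹: W = B⁻¹QC⁻¹.
det B = 6, so B⁻¹ = [[0, 1], [-1/6, 7/6]].
C has determinant 4; C⁻¹ = [[-1, 1/2], [0, -1/4]].
B⁻¹Q = [[5, 6], [-4, -20]].
W = (B⁻¹Q)C⁻¹ = [[-5, 1], [4, 3]].

W = [[-5, 1], [4, 3]]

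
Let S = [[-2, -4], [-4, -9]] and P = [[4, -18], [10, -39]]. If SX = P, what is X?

X = [[2, 3], [-2, 3]]

S is on the left of X, so left-multiply by S⁻¹: X = S⁻¹P.
S has determinant 2; S⁻¹ = [[-9/2, 2], [2, -1]].
X = S⁻¹P = [[-9/2, 2], [2, -1]] · [[4, -18], [10, -39]] = [[2, 3], [-2, 3]].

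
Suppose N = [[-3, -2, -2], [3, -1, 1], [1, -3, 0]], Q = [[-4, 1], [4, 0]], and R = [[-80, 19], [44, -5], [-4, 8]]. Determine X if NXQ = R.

X = N⁻¹RQ⁻¹ (apply N⁻¹ on the left and Q⁻¹ on the right).
N has determinant 5; N⁻¹ = [[3/5, 6/5, -4/5], [1/5, 2/5, -3/5], [-8/5, -11/5, 9/5]].
det Q = -4; the adjugate gives Q⁻¹ = [[0, 1/4], [1, 1]].
N⁻¹R = [[8, -1], [4, -3], [24, -5]].
X = (N⁻¹R)Q⁻¹ = [[-1, 1], [-3, -2], [-5, 1]].

X = [[-1, 1], [-3, -2], [-5, 1]]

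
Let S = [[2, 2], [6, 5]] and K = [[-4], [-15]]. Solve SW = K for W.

W = [[-5], [3]]

S is on the left of W, so left-multiply by S⁻¹: W = S⁻¹K.
det S = -2, so S⁻¹ = [[-5/2, 1], [3, -1]].
W = S⁻¹K = [[-5/2, 1], [3, -1]] · [[-4], [-15]] = [[-5], [3]].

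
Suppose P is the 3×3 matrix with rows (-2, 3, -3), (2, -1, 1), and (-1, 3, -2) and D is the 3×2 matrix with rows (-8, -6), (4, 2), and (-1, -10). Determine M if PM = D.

Since P multiplies M on the left, M = P⁻¹D.
det P = -4, so P⁻¹ = [[1/4, 3/4, 0], [-3/4, -1/4, 1], [-5/4, -3/4, 1]].
M = P⁻¹D = [[1/4, 3/4, 0], [-3/4, -1/4, 1], [-5/4, -3/4, 1]] · [[-8, -6], [4, 2], [-1, -10]] = [[1, 0], [4, -6], [6, -4]].

M = [[1, 0], [4, -6], [6, -4]]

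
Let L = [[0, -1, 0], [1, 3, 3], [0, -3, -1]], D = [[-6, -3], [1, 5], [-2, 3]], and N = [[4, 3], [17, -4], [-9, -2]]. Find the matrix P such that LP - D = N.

P = [[-3, 4], [2, 0], [5, -1]]

LP = N + D = [[-2, 0], [18, 1], [-11, 1]].
Left-multiplying both sides by L⁻¹ gives P = L⁻¹(N + D).
det L = -1; the adjugate gives L⁻¹ = [[-6, 1, 3], [-1, 0, 0], [3, 0, -1]].
P = L⁻¹(N + D) = [[-3, 4], [2, 0], [5, -1]].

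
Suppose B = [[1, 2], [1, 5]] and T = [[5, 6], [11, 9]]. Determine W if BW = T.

Left-multiplying both sides by B⁻¹ gives W = B⁻¹T.
B has determinant 3; B⁻¹ = [[5/3, -2/3], [-1/3, 1/3]].
W = B⁻¹T = [[5/3, -2/3], [-1/3, 1/3]] · [[5, 6], [11, 9]] = [[1, 4], [2, 1]].

W = [[1, 4], [2, 1]]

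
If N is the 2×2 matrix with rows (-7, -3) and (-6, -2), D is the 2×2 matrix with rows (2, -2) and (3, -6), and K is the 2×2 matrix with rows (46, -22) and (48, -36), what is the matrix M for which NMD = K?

M = N⁻¹KD⁻¹ (apply N⁻¹ on the left and D⁻¹ on the right).
N has determinant -4; N⁻¹ = [[1/2, -3/4], [-3/2, 7/4]].
D has determinant -6; D⁻¹ = [[1, -1/3], [1/2, -1/3]].
N⁻¹K = [[-13, 16], [15, -30]].
M = (N⁻¹K)D⁻¹ = [[-5, -1], [0, 5]].

M = [[-5, -1], [0, 5]]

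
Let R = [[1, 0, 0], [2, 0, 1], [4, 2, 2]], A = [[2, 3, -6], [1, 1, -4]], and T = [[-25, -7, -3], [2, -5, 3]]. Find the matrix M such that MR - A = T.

MR = T + A = [[-23, -4, -9], [3, -4, -1]].
Right-multiplying both sides by R⁻¹ gives M = (T + A)R⁻¹.
det R = -2, so R⁻¹ = [[1, 0, 0], [0, -1, 1/2], [-2, 1, 0]].
M = (T + A)R⁻¹ = [[-5, -5, -2], [5, 3, -2]].

M = [[-5, -5, -2], [5, 3, -2]]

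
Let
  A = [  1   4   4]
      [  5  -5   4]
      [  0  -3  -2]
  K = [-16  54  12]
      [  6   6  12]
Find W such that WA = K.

A is on the right of W, so right-multiply by A⁻¹: W = KA⁻¹.
det A = 2, so A⁻¹ = [[11, -2, 18], [5, -1, 8], [-15/2, 3/2, -25/2]].
W = KA⁻¹ = [[-16, 54, 12], [6, 6, 12]] · [[11, -2, 18], [5, -1, 8], [-15/2, 3/2, -25/2]] = [[4, -4, -6], [6, 0, 6]].

W = [[4, -4, -6], [6, 0, 6]]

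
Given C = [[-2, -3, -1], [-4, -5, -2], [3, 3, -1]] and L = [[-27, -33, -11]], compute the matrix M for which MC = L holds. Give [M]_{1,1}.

C is on the right of M, so right-multiply by C⁻¹: M = LC⁻¹.
det C = 5, so C⁻¹ = [[11/5, -6/5, 1/5], [-2, 1, 0], [3/5, -3/5, -2/5]].
M = LC⁻¹ = [[-27, -33, -11]] · [[11/5, -6/5, 1/5], [-2, 1, 0], [3/5, -3/5, -2/5]] = [[0, 6, -1]].

0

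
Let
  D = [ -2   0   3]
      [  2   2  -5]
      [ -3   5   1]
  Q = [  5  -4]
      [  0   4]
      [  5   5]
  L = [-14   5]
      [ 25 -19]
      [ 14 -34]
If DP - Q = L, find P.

P = [[-3, 4], [3, -4], [-5, 3]]

DP = L + Q = [[-9, 1], [25, -15], [19, -29]].
Since D multiplies P on the left, P = D⁻¹(L + Q).
det D = -6; the adjugate gives D⁻¹ = [[-9/2, -5/2, 1], [-13/6, -7/6, 2/3], [-8/3, -5/3, 2/3]].
P = D⁻¹(L + Q) = [[-3, 4], [3, -4], [-5, 3]].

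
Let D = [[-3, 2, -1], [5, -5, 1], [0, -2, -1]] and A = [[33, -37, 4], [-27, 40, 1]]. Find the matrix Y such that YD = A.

Y = [[-6, 3, 5], [-1, -6, -6]]

Since D sits to the right of Y, Y = AD⁻¹.
D has determinant -1; D⁻¹ = [[-7, -4, 3], [-5, -3, 2], [10, 6, -5]].
Y = AD⁻¹ = [[33, -37, 4], [-27, 40, 1]] · [[-7, -4, 3], [-5, -3, 2], [10, 6, -5]] = [[-6, 3, 5], [-1, -6, -6]].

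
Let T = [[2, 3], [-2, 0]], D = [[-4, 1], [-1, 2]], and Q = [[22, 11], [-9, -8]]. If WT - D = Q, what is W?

WT = Q + D = [[18, 12], [-10, -6]].
T is on the right of W, so right-multiply by T⁻¹: W = (Q + D)T⁻¹.
det T = 6; the adjugate gives T⁻¹ = [[0, -1/2], [1/3, 1/3]].
W = (Q + D)T⁻¹ = [[4, -5], [-2, 3]].

W = [[4, -5], [-2, 3]]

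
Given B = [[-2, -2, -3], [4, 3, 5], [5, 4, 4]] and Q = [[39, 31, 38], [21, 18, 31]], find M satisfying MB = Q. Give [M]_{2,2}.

Since B sits to the right of M, M = QB⁻¹.
det B = -5, so B⁻¹ = [[8/5, 4/5, 1/5], [-9/5, -7/5, 2/5], [-1/5, 2/5, -2/5]].
M = QB⁻¹ = [[39, 31, 38], [21, 18, 31]] · [[8/5, 4/5, 1/5], [-9/5, -7/5, 2/5], [-1/5, 2/5, -2/5]] = [[-1, 3, 5], [-5, 4, -1]].

4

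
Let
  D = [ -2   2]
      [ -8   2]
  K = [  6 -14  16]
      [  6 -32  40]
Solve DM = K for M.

M = [[0, 3, -4], [3, -4, 4]]

D is on the left of M, so left-multiply by D⁻¹: M = D⁻¹K.
D has determinant 12; D⁻¹ = [[1/6, -1/6], [2/3, -1/6]].
M = D⁻¹K = [[1/6, -1/6], [2/3, -1/6]] · [[6, -14, 16], [6, -32, 40]] = [[0, 3, -4], [3, -4, 4]].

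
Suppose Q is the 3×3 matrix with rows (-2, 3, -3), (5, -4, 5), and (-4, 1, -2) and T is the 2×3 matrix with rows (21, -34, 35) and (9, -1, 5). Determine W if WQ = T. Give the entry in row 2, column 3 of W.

1

Since Q sits to the right of W, W = TQ⁻¹.
Q has determinant -3; Q⁻¹ = [[-1, -1, -1], [10/3, 8/3, 5/3], [11/3, 10/3, 7/3]].
W = TQ⁻¹ = [[21, -34, 35], [9, -1, 5]] · [[-1, -1, -1], [10/3, 8/3, 5/3], [11/3, 10/3, 7/3]] = [[-6, 5, 4], [6, 5, 1]].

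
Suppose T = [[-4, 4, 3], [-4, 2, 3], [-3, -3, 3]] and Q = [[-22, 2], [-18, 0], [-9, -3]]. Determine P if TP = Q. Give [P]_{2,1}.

T is on the left of P, so left-multiply by T⁻¹: P = T⁻¹Q.
T has determinant 6; T⁻¹ = [[5/2, -7/2, 1], [1/2, -1/2, 0], [3, -4, 4/3]].
P = T⁻¹Q = [[5/2, -7/2, 1], [1/2, -1/2, 0], [3, -4, 4/3]] · [[-22, 2], [-18, 0], [-9, -3]] = [[-1, 2], [-2, 1], [-6, 2]].

-2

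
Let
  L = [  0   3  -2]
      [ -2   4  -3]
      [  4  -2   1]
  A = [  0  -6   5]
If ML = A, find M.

M = [[0, -2, -1]]

Right-multiplying both sides by L⁻¹ gives M = AL⁻¹.
det L = -6; the adjugate gives L⁻¹ = [[1/3, -1/6, 1/6], [5/3, -4/3, -2/3], [2, -2, -1]].
M = AL⁻¹ = [[0, -6, 5]] · [[1/3, -1/6, 1/6], [5/3, -4/3, -2/3], [2, -2, -1]] = [[0, -2, -1]].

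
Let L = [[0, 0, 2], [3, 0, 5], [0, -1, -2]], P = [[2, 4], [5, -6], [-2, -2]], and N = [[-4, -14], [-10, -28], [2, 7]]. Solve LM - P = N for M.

M = [[0, -3], [2, 5], [-1, -5]]

LM = N + P = [[-2, -10], [-5, -34], [0, 5]].
Since L multiplies M on the left, M = L⁻¹(N + P).
det L = -6; the adjugate gives L⁻¹ = [[-5/6, 1/3, 0], [-1, 0, -1], [1/2, 0, 0]].
M = L⁻¹(N + P) = [[0, -3], [2, 5], [-1, -5]].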